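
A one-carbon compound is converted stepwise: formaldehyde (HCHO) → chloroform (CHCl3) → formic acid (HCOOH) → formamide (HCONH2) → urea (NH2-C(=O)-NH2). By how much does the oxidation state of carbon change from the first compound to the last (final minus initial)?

+4

Carbon oxidation states along the series — formaldehyde: 0, chloroform: +2, formic acid: +2, formamide: +2, urea: +4.
Net change = +4 − (0) = +4.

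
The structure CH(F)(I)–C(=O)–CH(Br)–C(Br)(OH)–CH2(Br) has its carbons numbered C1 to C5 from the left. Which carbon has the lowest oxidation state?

C5

Tallying each carbon's bonds:
C1: 1C, 1H, 1F, 1I → 0 − 1 + 1 + 1 = +1
C2: 2C, 2O → 0 + 2 = +2
C3: 2C, 1H, 1Br → 0 − 1 + 1 = 0
C4: 2C, 1O, 1Br → 0 + 1 + 1 = +2
C5: 1C, 2H, 1Br → 0 − 2 + 1 = -1
The most reduced carbon is C5 at -1.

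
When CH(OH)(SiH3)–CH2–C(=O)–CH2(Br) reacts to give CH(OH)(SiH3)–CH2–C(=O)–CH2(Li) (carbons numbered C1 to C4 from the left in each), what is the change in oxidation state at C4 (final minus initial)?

-2

Before: C4 has 1 bond to C, 2 bonds to H, 1 bond to Br → oxidation state -1.
After: C4 has 1 bond to C, 2 bonds to H, 1 bond to Li → oxidation state -3.
Δ = -3 − (-1) = -2, so this is a reduction at C4.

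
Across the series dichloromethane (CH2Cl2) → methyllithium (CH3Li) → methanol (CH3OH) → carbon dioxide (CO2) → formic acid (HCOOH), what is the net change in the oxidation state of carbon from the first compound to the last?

Carbon oxidation states along the series — dichloromethane: 0, methyllithium: -4, methanol: -2, carbon dioxide: +4, formic acid: +2.
Net change = +2 − (0) = +2.

+2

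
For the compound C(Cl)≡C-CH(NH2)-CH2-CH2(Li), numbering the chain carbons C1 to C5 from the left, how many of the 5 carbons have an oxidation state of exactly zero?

Assign +1 per bond to O/N/halogen, −1 per bond to H or an electropositive element, and 0 per bond to carbon. Tallying each carbon:
C1: 3C, 1Cl → 0 + 1 = +1
C2: 4C → 0 = 0
C3: 2C, 1H, 1N → 0 − 1 + 1 = 0
C4: 2C, 2H → 0 − 2 = -2
C5: 1C, 2H, 1Li → 0 − 2 − 1 = -3
2 carbons (C2, C3) meet the condition.

2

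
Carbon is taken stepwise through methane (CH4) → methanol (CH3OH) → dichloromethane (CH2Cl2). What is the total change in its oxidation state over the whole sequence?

+4

Carbon oxidation states along the series — methane: -4, methanol: -2, dichloromethane: 0.
Net change = 0 − (-4) = +4.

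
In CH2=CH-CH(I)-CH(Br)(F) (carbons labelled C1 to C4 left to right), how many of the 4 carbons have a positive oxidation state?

Tallying each carbon's bonds:
C1: 2C, 2H → 0 − 2 = -2
C2: 3C, 1H → 0 − 1 = -1
C3: 2C, 1H, 1I → 0 − 1 + 1 = 0
C4: 1C, 1H, 1F, 1Br → 0 − 1 + 1 + 1 = +1
1 carbon (C4) meets the condition.

1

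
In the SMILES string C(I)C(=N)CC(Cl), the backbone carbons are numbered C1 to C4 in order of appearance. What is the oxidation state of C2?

C2 has one bond to C (0), one bond to C (0), a double bond to N (2×+1 = +2).
Oxidation state = 0 + 0 + 2 = +2.

+2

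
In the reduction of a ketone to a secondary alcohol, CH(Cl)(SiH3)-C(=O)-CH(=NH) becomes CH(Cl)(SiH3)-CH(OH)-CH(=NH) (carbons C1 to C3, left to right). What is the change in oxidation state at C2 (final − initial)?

Before: C2 has 2 bonds to C, 2 bonds to O → oxidation state +2.
After: C2 has 2 bonds to C, 1 bond to H, 1 bond to O → oxidation state 0.
Δ = 0 − (+2) = -2, so this is a reduction at C2.

-2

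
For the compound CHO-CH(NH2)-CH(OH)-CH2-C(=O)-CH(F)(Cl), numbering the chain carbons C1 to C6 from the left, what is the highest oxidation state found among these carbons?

Assign +1 per bond to O/N/halogen, −1 per bond to H or an electropositive element, and 0 per bond to carbon. Tallying each carbon:
C1: 1C, 1H, 2O → 0 − 1 + 2 = +1
C2: 2C, 1H, 1N → 0 − 1 + 1 = 0
C3: 2C, 1H, 1O → 0 − 1 + 1 = 0
C4: 2C, 2H → 0 − 2 = -2
C5: 2C, 2O → 0 + 2 = +2
C6: 1C, 1H, 1F, 1Cl → 0 − 1 + 1 + 1 = +1
The highest value is +2.

+2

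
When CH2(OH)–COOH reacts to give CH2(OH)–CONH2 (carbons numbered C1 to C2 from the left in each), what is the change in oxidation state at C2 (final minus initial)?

Before: C2 has 1 bond to C, 3 bonds to O → oxidation state +3.
After: C2 has 1 bond to C, 2 bonds to O, 1 bond to N → oxidation state +3.
Δ = +3 − (+3) = 0, so no net redox change at C2.

0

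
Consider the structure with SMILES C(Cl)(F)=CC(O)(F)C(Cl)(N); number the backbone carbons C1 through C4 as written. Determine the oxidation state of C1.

C1 has a double bond to C (2×0 = 0), one bond to Cl (+1), one bond to F (+1).
Oxidation state = 0 + 1 + 1 = +2.

+2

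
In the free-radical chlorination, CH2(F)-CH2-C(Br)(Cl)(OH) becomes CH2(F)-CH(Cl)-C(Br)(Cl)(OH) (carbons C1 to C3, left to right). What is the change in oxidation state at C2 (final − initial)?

+2

Before: C2 has 2 bonds to C, 2 bonds to H → oxidation state -2.
After: C2 has 2 bonds to C, 1 bond to H, 1 bond to Cl → oxidation state 0.
Δ = 0 − (-2) = +2, so this is an oxidation at C2.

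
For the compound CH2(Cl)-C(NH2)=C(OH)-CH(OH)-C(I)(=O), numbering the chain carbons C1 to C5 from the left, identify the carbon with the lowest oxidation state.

C1

Tallying each carbon's bonds:
C1: 1C, 2H, 1Cl → 0 − 2 + 1 = -1
C2: 3C, 1N → 0 + 1 = +1
C3: 3C, 1O → 0 + 1 = +1
C4: 2C, 1H, 1O → 0 − 1 + 1 = 0
C5: 1C, 2O, 1I → 0 + 2 + 1 = +3
The most reduced carbon is C1 at -1.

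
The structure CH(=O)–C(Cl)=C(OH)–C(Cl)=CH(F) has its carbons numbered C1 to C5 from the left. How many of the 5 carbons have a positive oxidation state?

Tallying each carbon's bonds:
C1: 1C, 1H, 2O → 0 − 1 + 2 = +1
C2: 3C, 1Cl → 0 + 1 = +1
C3: 3C, 1O → 0 + 1 = +1
C4: 3C, 1Cl → 0 + 1 = +1
C5: 2C, 1H, 1F → 0 − 1 + 1 = 0
4 carbons (C1, C2, C3, C4) meet the condition.

4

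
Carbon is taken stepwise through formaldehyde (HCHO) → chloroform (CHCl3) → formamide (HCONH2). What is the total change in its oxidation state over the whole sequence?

+2

Carbon oxidation states along the series — formaldehyde: 0, chloroform: +2, formamide: +2.
Net change = +2 − (0) = +2.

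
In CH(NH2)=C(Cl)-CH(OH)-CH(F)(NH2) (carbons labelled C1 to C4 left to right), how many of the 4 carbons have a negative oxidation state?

Tallying each carbon's bonds:
C1: 2C, 1H, 1N → 0 − 1 + 1 = 0
C2: 3C, 1Cl → 0 + 1 = +1
C3: 2C, 1H, 1O → 0 − 1 + 1 = 0
C4: 1C, 1H, 1N, 1F → 0 − 1 + 1 + 1 = +1
0 carbons meet the condition.

0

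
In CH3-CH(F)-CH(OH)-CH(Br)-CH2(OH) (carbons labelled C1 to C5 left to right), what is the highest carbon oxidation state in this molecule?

Tallying each carbon's bonds:
C1: 1C, 3H → 0 − 3 = -3
C2: 2C, 1H, 1F → 0 − 1 + 1 = 0
C3: 2C, 1H, 1O → 0 − 1 + 1 = 0
C4: 2C, 1H, 1Br → 0 − 1 + 1 = 0
C5: 1C, 2H, 1O → 0 − 2 + 1 = -1
The highest value is 0.

0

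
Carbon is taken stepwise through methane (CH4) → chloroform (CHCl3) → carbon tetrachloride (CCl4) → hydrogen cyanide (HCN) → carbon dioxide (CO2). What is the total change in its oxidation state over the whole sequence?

+8

Carbon oxidation states along the series — methane: -4, chloroform: +2, carbon tetrachloride: +4, hydrogen cyanide: +2, carbon dioxide: +4.
Net change = +4 − (-4) = +8.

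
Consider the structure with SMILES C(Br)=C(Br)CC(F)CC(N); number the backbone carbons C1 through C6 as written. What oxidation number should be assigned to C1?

Each bond to a more electronegative atom (O, N, halogen) counts +1, each bond to a less electronegative atom (H, metal, B, Si) counts −1, and each C–C bond counts 0.
C1 has a double bond to C (2×0 = 0), one bond to Br (+1), one bond to H (-1).
Oxidation state = 0 + 1 − 1 = 0.

0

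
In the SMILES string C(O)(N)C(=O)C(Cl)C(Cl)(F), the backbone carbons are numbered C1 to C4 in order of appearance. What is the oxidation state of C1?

+1

C1 has one bond to C (0), one bond to H (-1), one bond to O (+1), one bond to N (+1).
Oxidation state = 0 − 1 + 1 + 1 = +1.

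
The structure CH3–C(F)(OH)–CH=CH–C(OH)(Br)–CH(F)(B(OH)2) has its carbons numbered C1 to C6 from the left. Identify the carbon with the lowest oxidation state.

C1

Tallying each carbon's bonds:
C1: 1C, 3H → 0 − 3 = -3
C2: 2C, 1O, 1F → 0 + 1 + 1 = +2
C3: 3C, 1H → 0 − 1 = -1
C4: 3C, 1H → 0 − 1 = -1
C5: 2C, 1O, 1Br → 0 + 1 + 1 = +2
C6: 1C, 1H, 1F, 1B → 0 − 1 + 1 − 1 = -1
The most reduced carbon is C1 at -3.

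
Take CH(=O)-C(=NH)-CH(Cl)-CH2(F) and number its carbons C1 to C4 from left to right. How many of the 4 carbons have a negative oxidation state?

Tallying each carbon's bonds:
C1: 1C, 1H, 2O → 0 − 1 + 2 = +1
C2: 2C, 2N → 0 + 2 = +2
C3: 2C, 1H, 1Cl → 0 − 1 + 1 = 0
C4: 1C, 2H, 1F → 0 − 2 + 1 = -1
1 carbon (C4) meets the condition.

1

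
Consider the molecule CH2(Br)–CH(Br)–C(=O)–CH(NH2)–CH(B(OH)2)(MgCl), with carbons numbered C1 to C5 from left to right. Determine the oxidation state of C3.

+2

C3 has one bond to C (0), one bond to C (0), a double bond to O (2×+1 = +2).
Oxidation state = 0 + 0 + 2 = +2.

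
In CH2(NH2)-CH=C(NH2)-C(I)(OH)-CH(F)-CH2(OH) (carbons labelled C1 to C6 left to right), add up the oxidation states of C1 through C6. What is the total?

0

Tallying each carbon's bonds:
C1: 1C, 2H, 1N → 0 − 2 + 1 = -1
C2: 3C, 1H → 0 − 1 = -1
C3: 3C, 1N → 0 + 1 = +1
C4: 2C, 1O, 1I → 0 + 1 + 1 = +2
C5: 2C, 1H, 1F → 0 − 1 + 1 = 0
C6: 1C, 2H, 1O → 0 − 2 + 1 = -1
Sum = -1 − 1 + 1 + 2 + 0 − 1 = 0.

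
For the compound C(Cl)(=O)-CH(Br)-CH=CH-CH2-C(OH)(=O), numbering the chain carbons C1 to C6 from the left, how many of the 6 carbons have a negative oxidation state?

Count +1 for every bond to an atom more electronegative than carbon and −1 for every bond to one less electronegative; C–C bonds are 0. Tallying each carbon:
C1: 1C, 2O, 1Cl → 0 + 2 + 1 = +3
C2: 2C, 1H, 1Br → 0 − 1 + 1 = 0
C3: 3C, 1H → 0 − 1 = -1
C4: 3C, 1H → 0 − 1 = -1
C5: 2C, 2H → 0 − 2 = -2
C6: 1C, 3O → 0 + 3 = +3
3 carbons (C3, C4, C5) meet the condition.

3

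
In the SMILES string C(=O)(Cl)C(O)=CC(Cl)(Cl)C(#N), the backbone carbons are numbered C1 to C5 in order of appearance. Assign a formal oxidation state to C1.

+3

Assign +1 per bond to O/N/halogen, −1 per bond to H or an electropositive element, and 0 per bond to carbon.
C1 has one bond to C (0), a double bond to O (2×+1 = +2), one bond to Cl (+1).
Oxidation state = 0 + 2 + 1 = +3.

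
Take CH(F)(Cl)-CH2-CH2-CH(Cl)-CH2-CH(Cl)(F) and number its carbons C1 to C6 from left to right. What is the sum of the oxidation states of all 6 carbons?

Tallying each carbon's bonds:
C1: 1C, 1H, 1F, 1Cl → 0 − 1 + 1 + 1 = +1
C2: 2C, 2H → 0 − 2 = -2
C3: 2C, 2H → 0 − 2 = -2
C4: 2C, 1H, 1Cl → 0 − 1 + 1 = 0
C5: 2C, 2H → 0 − 2 = -2
C6: 1C, 1H, 1F, 1Cl → 0 − 1 + 1 + 1 = +1
Sum = +1 − 2 − 2 + 0 − 2 + 1 = -4.

-4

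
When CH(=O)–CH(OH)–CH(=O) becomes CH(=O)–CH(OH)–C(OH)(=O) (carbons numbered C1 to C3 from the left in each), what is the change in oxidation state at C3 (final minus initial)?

Before: C3 has 1 bond to C, 1 bond to H, 2 bonds to O → oxidation state +1.
After: C3 has 1 bond to C, 3 bonds to O → oxidation state +3.
Δ = +3 − (+1) = +2, so this is an oxidation at C3.

+2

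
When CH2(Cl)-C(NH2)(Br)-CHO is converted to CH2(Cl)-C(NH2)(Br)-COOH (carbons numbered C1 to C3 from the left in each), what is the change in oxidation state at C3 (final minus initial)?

+2

Before: C3 has 1 bond to C, 1 bond to H, 2 bonds to O → oxidation state +1.
After: C3 has 1 bond to C, 3 bonds to O → oxidation state +3.
Δ = +3 − (+1) = +2, so this is an oxidation at C3.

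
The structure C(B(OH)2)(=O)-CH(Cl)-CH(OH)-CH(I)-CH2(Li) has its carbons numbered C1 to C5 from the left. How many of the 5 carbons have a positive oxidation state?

1

Tallying each carbon's bonds:
C1: 1C, 2O, 1B → 0 + 2 − 1 = +1
C2: 2C, 1H, 1Cl → 0 − 1 + 1 = 0
C3: 2C, 1H, 1O → 0 − 1 + 1 = 0
C4: 2C, 1H, 1I → 0 − 1 + 1 = 0
C5: 1C, 2H, 1Li → 0 − 2 − 1 = -3
1 carbon (C1) meets the condition.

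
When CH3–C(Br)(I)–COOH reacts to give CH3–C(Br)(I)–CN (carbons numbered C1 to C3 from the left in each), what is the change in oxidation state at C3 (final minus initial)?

0

Before: C3 has 1 bond to C, 3 bonds to O → oxidation state +3.
After: C3 has 1 bond to C, 3 bonds to N → oxidation state +3.
Δ = +3 − (+3) = 0, so no net redox change at C3.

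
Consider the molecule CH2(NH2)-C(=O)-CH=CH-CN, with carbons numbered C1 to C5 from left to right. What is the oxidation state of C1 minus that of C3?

C1: 1C, 2H, 1N → 0 − 2 + 1 = -1
C3: 3C, 1H → 0 − 1 = -1
Difference: -1 − (-1) = 0.

0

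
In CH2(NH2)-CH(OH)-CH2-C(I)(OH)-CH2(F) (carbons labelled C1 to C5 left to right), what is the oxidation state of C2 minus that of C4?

C2: 2C, 1H, 1O → 0 − 1 + 1 = 0
C4: 2C, 1O, 1I → 0 + 1 + 1 = +2
Difference: 0 − (+2) = -2.

-2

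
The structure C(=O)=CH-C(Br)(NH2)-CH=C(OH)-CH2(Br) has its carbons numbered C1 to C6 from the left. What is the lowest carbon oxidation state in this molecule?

Assign +1 per bond to O/N/halogen, −1 per bond to H or an electropositive element, and 0 per bond to carbon. Tallying each carbon:
C1: 2C, 2O → 0 + 2 = +2
C2: 3C, 1H → 0 − 1 = -1
C3: 2C, 1N, 1Br → 0 + 1 + 1 = +2
C4: 3C, 1H → 0 − 1 = -1
C5: 3C, 1O → 0 + 1 = +1
C6: 1C, 2H, 1Br → 0 − 2 + 1 = -1
The lowest value is -1.

-1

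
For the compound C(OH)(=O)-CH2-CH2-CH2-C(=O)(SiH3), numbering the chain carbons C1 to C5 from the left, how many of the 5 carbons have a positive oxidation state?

Each bond to a more electronegative atom (O, N, halogen) counts +1, each bond to a less electronegative atom (H, metal, B, Si) counts −1, and each C–C bond counts 0. Tallying each carbon:
C1: 1C, 3O → 0 + 3 = +3
C2: 2C, 2H → 0 − 2 = -2
C3: 2C, 2H → 0 − 2 = -2
C4: 2C, 2H → 0 − 2 = -2
C5: 1C, 2O, 1Si → 0 + 2 − 1 = +1
2 carbons (C1, C5) meet the condition.

2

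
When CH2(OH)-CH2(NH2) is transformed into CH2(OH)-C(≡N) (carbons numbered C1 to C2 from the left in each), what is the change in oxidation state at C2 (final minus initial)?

+4

Before: C2 has 1 bond to C, 2 bonds to H, 1 bond to N → oxidation state -1.
After: C2 has 1 bond to C, 3 bonds to N → oxidation state +3.
Δ = +3 − (-1) = +4, so this is an oxidation at C2.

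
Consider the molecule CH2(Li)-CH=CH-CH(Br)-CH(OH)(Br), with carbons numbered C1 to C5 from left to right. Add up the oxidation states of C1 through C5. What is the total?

Bonds to more-electronegative neighbours contribute +1 each, bonds to H or metals contribute −1 each, and C–C bonds contribute 0. Tallying each carbon:
C1: 1C, 2H, 1Li → 0 − 2 − 1 = -3
C2: 3C, 1H → 0 − 1 = -1
C3: 3C, 1H → 0 − 1 = -1
C4: 2C, 1H, 1Br → 0 − 1 + 1 = 0
C5: 1C, 1H, 1O, 1Br → 0 − 1 + 1 + 1 = +1
Sum = -3 − 1 − 1 + 0 + 1 = -4.

-4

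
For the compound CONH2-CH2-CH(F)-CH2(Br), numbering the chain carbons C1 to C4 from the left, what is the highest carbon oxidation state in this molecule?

+3

Assign +1 per bond to O/N/halogen, −1 per bond to H or an electropositive element, and 0 per bond to carbon. Tallying each carbon:
C1: 1C, 2O, 1N → 0 + 2 + 1 = +3
C2: 2C, 2H → 0 − 2 = -2
C3: 2C, 1H, 1F → 0 − 1 + 1 = 0
C4: 1C, 2H, 1Br → 0 − 2 + 1 = -1
The highest value is +3.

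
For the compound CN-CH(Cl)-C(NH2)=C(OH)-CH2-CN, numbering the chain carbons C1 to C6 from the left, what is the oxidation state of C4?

Count +1 for every bond to an atom more electronegative than carbon and −1 for every bond to one less electronegative; C–C bonds are 0.
C4 has a double bond to C (2×0 = 0), one bond to C (0), one bond to O (+1).
Oxidation state = 0 + 0 + 1 = +1.

+1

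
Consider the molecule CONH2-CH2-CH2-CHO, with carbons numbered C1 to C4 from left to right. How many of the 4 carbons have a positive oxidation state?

2

Assign +1 per bond to O/N/halogen, −1 per bond to H or an electropositive element, and 0 per bond to carbon. Tallying each carbon:
C1: 1C, 2O, 1N → 0 + 2 + 1 = +3
C2: 2C, 2H → 0 − 2 = -2
C3: 2C, 2H → 0 − 2 = -2
C4: 1C, 1H, 2O → 0 − 1 + 2 = +1
2 carbons (C1, C4) meet the condition.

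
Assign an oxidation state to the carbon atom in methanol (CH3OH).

Count +1 for every bond to an atom more electronegative than carbon and −1 for every bond to one less electronegative; C–C bonds are 0.
The carbon has one bond to H (-1), one bond to H (-1), one bond to H (-1), one bond to O (+1).
Oxidation state = -1 − 1 − 1 + 1 = -2.

-2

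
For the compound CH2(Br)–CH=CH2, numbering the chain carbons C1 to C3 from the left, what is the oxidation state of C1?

Each bond to a more electronegative atom (O, N, halogen) counts +1, each bond to a less electronegative atom (H, metal, B, Si) counts −1, and each C–C bond counts 0.
C1 has one bond to C (0), one bond to H (-1), one bond to H (-1), one bond to Br (+1).
Oxidation state = 0 − 1 − 1 + 1 = -1.

-1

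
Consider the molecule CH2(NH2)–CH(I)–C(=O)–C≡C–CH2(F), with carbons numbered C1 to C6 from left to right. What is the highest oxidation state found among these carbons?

+2

Tallying each carbon's bonds:
C1: 1C, 2H, 1N → 0 − 2 + 1 = -1
C2: 2C, 1H, 1I → 0 − 1 + 1 = 0
C3: 2C, 2O → 0 + 2 = +2
C4: 4C → 0 = 0
C5: 4C → 0 = 0
C6: 1C, 2H, 1F → 0 − 2 + 1 = -1
The highest value is +2.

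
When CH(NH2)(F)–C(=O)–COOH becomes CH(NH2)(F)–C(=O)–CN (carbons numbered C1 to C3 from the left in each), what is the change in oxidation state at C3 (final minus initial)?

Before: C3 has 1 bond to C, 3 bonds to O → oxidation state +3.
After: C3 has 1 bond to C, 3 bonds to N → oxidation state +3.
Δ = +3 − (+3) = 0, so no net redox change at C3.

0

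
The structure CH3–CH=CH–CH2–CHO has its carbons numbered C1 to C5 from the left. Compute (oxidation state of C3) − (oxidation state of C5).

C3: 3C, 1H → 0 − 1 = -1
C5: 1C, 1H, 2O → 0 − 1 + 2 = +1
Difference: -1 − (+1) = -2.

-2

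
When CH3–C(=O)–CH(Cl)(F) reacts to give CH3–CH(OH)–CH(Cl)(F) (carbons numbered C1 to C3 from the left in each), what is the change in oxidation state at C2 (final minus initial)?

-2

Before: C2 has 2 bonds to C, 2 bonds to O → oxidation state +2.
After: C2 has 2 bonds to C, 1 bond to H, 1 bond to O → oxidation state 0.
Δ = 0 − (+2) = -2, so this is a reduction at C2.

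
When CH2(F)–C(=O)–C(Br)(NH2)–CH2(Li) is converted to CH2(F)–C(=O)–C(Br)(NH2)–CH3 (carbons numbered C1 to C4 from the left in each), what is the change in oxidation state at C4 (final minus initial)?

0

Before: C4 has 1 bond to C, 2 bonds to H, 1 bond to Li → oxidation state -3.
After: C4 has 1 bond to C, 3 bonds to H → oxidation state -3.
Δ = -3 − (-3) = 0, so no net redox change at C4.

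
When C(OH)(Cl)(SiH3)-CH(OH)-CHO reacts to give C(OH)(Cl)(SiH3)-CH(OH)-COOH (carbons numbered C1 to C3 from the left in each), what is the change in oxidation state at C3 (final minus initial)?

Before: C3 has 1 bond to C, 1 bond to H, 2 bonds to O → oxidation state +1.
After: C3 has 1 bond to C, 3 bonds to O → oxidation state +3.
Δ = +3 − (+1) = +2, so this is an oxidation at C3.

+2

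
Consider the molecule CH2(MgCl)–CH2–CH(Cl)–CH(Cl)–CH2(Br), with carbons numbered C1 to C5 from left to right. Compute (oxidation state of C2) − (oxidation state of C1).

+1

C2: 2C, 2H → 0 − 2 = -2
C1: 1C, 2H, 1Mg → 0 − 2 − 1 = -3
Difference: -2 − (-3) = +1.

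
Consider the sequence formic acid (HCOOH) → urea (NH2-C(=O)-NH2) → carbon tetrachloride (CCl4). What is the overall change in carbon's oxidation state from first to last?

Carbon oxidation states along the series — formic acid: +2, urea: +4, carbon tetrachloride: +4.
Net change = +4 − (+2) = +2.

+2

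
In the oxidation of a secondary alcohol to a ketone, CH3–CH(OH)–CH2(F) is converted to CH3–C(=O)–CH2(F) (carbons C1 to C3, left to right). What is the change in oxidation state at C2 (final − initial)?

Before: C2 has 2 bonds to C, 1 bond to H, 1 bond to O → oxidation state 0.
After: C2 has 2 bonds to C, 2 bonds to O → oxidation state +2.
Δ = +2 − (0) = +2, so this is an oxidation at C2.

+2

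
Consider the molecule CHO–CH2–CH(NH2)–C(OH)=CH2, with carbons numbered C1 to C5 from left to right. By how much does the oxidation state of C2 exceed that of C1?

C2: 2C, 2H → 0 − 2 = -2
C1: 1C, 1H, 2O → 0 − 1 + 2 = +1
Difference: -2 − (+1) = -3.

-3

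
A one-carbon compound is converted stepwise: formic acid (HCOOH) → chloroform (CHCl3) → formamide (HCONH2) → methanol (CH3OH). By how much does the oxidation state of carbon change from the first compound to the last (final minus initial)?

-4

Carbon oxidation states along the series — formic acid: +2, chloroform: +2, formamide: +2, methanol: -2.
Net change = -2 − (+2) = -4.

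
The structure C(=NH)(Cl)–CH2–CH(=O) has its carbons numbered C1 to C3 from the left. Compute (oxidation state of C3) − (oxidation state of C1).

-2

C3: 1C, 1H, 2O → 0 − 1 + 2 = +1
C1: 1C, 2N, 1Cl → 0 + 2 + 1 = +3
Difference: +1 − (+3) = -2.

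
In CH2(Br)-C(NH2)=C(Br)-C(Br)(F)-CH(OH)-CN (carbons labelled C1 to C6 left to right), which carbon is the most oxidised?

C6

Tallying each carbon's bonds:
C1: 1C, 2H, 1Br → 0 − 2 + 1 = -1
C2: 3C, 1N → 0 + 1 = +1
C3: 3C, 1Br → 0 + 1 = +1
C4: 2C, 1F, 1Br → 0 + 1 + 1 = +2
C5: 2C, 1H, 1O → 0 − 1 + 1 = 0
C6: 1C, 3N → 0 + 3 = +3
The most oxidised carbon is C6 at +3.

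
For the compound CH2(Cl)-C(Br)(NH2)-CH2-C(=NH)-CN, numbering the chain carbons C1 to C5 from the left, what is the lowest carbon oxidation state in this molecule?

Count +1 for every bond to an atom more electronegative than carbon and −1 for every bond to one less electronegative; C–C bonds are 0. Tallying each carbon:
C1: 1C, 2H, 1Cl → 0 − 2 + 1 = -1
C2: 2C, 1N, 1Br → 0 + 1 + 1 = +2
C3: 2C, 2H → 0 − 2 = -2
C4: 2C, 2N → 0 + 2 = +2
C5: 1C, 3N → 0 + 3 = +3
The lowest value is -2.

-2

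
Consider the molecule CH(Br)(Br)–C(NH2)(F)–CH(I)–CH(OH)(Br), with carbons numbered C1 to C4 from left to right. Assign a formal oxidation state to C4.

+1

Count +1 for every bond to an atom more electronegative than carbon and −1 for every bond to one less electronegative; C–C bonds are 0.
C4 has one bond to C (0), one bond to H (-1), one bond to O (+1), one bond to Br (+1).
Oxidation state = 0 − 1 + 1 + 1 = +1.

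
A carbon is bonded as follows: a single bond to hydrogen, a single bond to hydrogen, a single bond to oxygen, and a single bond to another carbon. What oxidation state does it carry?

The carbon has one bond to C (0), one bond to H (-1), one bond to O (+1), one bond to H (-1).
Oxidation state = 0 − 1 + 1 − 1 = -1.

-1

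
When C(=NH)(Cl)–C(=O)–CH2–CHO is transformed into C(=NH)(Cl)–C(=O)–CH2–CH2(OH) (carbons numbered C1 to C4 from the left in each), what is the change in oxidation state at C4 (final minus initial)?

Before: C4 has 1 bond to C, 1 bond to H, 2 bonds to O → oxidation state +1.
After: C4 has 1 bond to C, 2 bonds to H, 1 bond to O → oxidation state -1.
Δ = -1 − (+1) = -2, so this is a reduction at C4.

-2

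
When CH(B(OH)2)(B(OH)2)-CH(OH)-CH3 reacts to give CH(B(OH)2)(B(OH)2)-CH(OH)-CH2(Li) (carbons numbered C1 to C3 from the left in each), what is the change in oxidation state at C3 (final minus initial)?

Before: C3 has 1 bond to C, 3 bonds to H → oxidation state -3.
After: C3 has 1 bond to C, 2 bonds to H, 1 bond to Li → oxidation state -3.
Δ = -3 − (-3) = 0, so no net redox change at C3.

0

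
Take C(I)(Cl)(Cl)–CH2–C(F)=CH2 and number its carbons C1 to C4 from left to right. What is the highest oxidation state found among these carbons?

Bonds to more-electronegative neighbours contribute +1 each, bonds to H or metals contribute −1 each, and C–C bonds contribute 0. Tallying each carbon:
C1: 1C, 2Cl, 1I → 0 + 2 + 1 = +3
C2: 2C, 2H → 0 − 2 = -2
C3: 3C, 1F → 0 + 1 = +1
C4: 2C, 2H → 0 − 2 = -2
The highest value is +3.

+3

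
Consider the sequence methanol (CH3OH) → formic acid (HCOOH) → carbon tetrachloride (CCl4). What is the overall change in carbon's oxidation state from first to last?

Carbon oxidation states along the series — methanol: -2, formic acid: +2, carbon tetrachloride: +4.
Net change = +4 − (-2) = +6.

+6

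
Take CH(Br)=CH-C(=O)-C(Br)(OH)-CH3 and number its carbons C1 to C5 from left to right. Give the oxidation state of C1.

Assign +1 per bond to O/N/halogen, −1 per bond to H or an electropositive element, and 0 per bond to carbon.
C1 has a double bond to C (2×0 = 0), one bond to Br (+1), one bond to H (-1).
Oxidation state = 0 + 1 − 1 = 0.

0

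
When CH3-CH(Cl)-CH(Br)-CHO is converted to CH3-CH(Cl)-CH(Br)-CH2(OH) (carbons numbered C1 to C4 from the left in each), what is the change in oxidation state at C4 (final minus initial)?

Before: C4 has 1 bond to C, 1 bond to H, 2 bonds to O → oxidation state +1.
After: C4 has 1 bond to C, 2 bonds to H, 1 bond to O → oxidation state -1.
Δ = -1 − (+1) = -2, so this is a reduction at C4.

-2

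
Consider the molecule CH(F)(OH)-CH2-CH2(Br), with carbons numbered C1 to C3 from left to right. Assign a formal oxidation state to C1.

+1

C1 has one bond to C (0), one bond to F (+1), one bond to O (+1), one bond to H (-1).
Oxidation state = 0 + 1 + 1 − 1 = +1.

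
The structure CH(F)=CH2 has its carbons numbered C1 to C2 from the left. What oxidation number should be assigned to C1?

Each bond to a more electronegative atom (O, N, halogen) counts +1, each bond to a less electronegative atom (H, metal, B, Si) counts −1, and each C–C bond counts 0.
C1 has a double bond to C (2×0 = 0), one bond to H (-1), one bond to F (+1).
Oxidation state = 0 − 1 + 1 = 0.

0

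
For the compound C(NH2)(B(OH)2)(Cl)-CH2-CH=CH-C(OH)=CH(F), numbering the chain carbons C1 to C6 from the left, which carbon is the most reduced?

C2

Assign +1 per bond to O/N/halogen, −1 per bond to H or an electropositive element, and 0 per bond to carbon. Tallying each carbon:
C1: 1C, 1N, 1Cl, 1B → 0 + 1 + 1 − 1 = +1
C2: 2C, 2H → 0 − 2 = -2
C3: 3C, 1H → 0 − 1 = -1
C4: 3C, 1H → 0 − 1 = -1
C5: 3C, 1O → 0 + 1 = +1
C6: 2C, 1H, 1F → 0 − 1 + 1 = 0
The most reduced carbon is C2 at -2.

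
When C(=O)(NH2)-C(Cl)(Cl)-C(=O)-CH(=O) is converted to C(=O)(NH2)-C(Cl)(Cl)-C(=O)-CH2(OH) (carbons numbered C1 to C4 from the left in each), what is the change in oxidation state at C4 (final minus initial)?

-2

Before: C4 has 1 bond to C, 1 bond to H, 2 bonds to O → oxidation state +1.
After: C4 has 1 bond to C, 2 bonds to H, 1 bond to O → oxidation state -1.
Δ = -1 − (+1) = -2, so this is a reduction at C4.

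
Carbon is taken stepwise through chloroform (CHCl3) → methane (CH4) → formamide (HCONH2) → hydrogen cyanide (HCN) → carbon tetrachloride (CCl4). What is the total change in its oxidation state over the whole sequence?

+2

Carbon oxidation states along the series — chloroform: +2, methane: -4, formamide: +2, hydrogen cyanide: +2, carbon tetrachloride: +4.
Net change = +4 − (+2) = +2.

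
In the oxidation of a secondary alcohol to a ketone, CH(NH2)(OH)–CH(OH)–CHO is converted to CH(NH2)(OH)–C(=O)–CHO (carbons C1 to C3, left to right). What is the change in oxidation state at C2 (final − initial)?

Before: C2 has 2 bonds to C, 1 bond to H, 1 bond to O → oxidation state 0.
After: C2 has 2 bonds to C, 2 bonds to O → oxidation state +2.
Δ = +2 − (0) = +2, so this is an oxidation at C2.

+2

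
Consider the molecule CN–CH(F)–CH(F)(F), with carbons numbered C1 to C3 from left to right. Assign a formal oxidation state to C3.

+1

Count +1 for every bond to an atom more electronegative than carbon and −1 for every bond to one less electronegative; C–C bonds are 0.
C3 has one bond to C (0), one bond to H (-1), one bond to F (+1), one bond to F (+1).
Oxidation state = 0 − 1 + 1 + 1 = +1.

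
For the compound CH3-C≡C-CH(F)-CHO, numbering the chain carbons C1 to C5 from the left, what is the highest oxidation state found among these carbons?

+1

Each bond to a more electronegative atom (O, N, halogen) counts +1, each bond to a less electronegative atom (H, metal, B, Si) counts −1, and each C–C bond counts 0. Tallying each carbon:
C1: 1C, 3H → 0 − 3 = -3
C2: 4C → 0 = 0
C3: 4C → 0 = 0
C4: 2C, 1H, 1F → 0 − 1 + 1 = 0
C5: 1C, 1H, 2O → 0 − 1 + 2 = +1
The highest value is +1.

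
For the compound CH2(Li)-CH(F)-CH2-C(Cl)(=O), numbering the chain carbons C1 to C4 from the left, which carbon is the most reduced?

C1

Bonds to more-electronegative neighbours contribute +1 each, bonds to H or metals contribute −1 each, and C–C bonds contribute 0. Tallying each carbon:
C1: 1C, 2H, 1Li → 0 − 2 − 1 = -3
C2: 2C, 1H, 1F → 0 − 1 + 1 = 0
C3: 2C, 2H → 0 − 2 = -2
C4: 1C, 2O, 1Cl → 0 + 2 + 1 = +3
The most reduced carbon is C1 at -3.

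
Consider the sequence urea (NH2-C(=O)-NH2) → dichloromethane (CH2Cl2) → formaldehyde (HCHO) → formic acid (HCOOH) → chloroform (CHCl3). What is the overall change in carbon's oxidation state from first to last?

Carbon oxidation states along the series — urea: +4, dichloromethane: 0, formaldehyde: 0, formic acid: +2, chloroform: +2.
Net change = +2 − (+4) = -2.

-2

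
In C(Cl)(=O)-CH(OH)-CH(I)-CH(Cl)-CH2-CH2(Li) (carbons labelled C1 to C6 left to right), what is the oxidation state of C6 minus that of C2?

C6: 1C, 2H, 1Li → 0 − 2 − 1 = -3
C2: 2C, 1H, 1O → 0 − 1 + 1 = 0
Difference: -3 − (0) = -3.

-3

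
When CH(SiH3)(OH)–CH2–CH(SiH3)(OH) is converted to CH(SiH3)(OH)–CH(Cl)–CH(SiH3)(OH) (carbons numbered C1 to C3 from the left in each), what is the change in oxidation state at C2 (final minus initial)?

+2

Before: C2 has 2 bonds to C, 2 bonds to H → oxidation state -2.
After: C2 has 2 bonds to C, 1 bond to H, 1 bond to Cl → oxidation state 0.
Δ = 0 − (-2) = +2, so this is an oxidation at C2.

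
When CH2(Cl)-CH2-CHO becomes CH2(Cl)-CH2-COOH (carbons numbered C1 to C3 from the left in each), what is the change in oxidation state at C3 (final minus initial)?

Before: C3 has 1 bond to C, 1 bond to H, 2 bonds to O → oxidation state +1.
After: C3 has 1 bond to C, 3 bonds to O → oxidation state +3.
Δ = +3 − (+1) = +2, so this is an oxidation at C3.

+2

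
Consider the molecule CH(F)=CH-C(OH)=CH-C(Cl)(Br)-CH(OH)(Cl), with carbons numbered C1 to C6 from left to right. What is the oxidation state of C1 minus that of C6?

C1: 2C, 1H, 1F → 0 − 1 + 1 = 0
C6: 1C, 1H, 1O, 1Cl → 0 − 1 + 1 + 1 = +1
Difference: 0 − (+1) = -1.

-1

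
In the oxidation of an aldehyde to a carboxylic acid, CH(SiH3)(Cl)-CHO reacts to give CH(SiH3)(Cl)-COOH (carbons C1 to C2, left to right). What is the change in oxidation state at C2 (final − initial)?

+2

Before: C2 has 1 bond to C, 1 bond to H, 2 bonds to O → oxidation state +1.
After: C2 has 1 bond to C, 3 bonds to O → oxidation state +3.
Δ = +3 − (+1) = +2, so this is an oxidation at C2.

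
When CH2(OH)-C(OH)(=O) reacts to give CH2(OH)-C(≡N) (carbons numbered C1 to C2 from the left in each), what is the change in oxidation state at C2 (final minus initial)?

Before: C2 has 1 bond to C, 3 bonds to O → oxidation state +3.
After: C2 has 1 bond to C, 3 bonds to N → oxidation state +3.
Δ = +3 − (+3) = 0, so no net redox change at C2.

0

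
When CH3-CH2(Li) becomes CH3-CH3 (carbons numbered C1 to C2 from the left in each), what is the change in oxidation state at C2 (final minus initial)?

Before: C2 has 1 bond to C, 2 bonds to H, 1 bond to Li → oxidation state -3.
After: C2 has 1 bond to C, 3 bonds to H → oxidation state -3.
Δ = -3 − (-3) = 0, so no net redox change at C2.

0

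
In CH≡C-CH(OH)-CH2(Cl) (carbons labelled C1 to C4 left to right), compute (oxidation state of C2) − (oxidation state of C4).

C2: 4C → 0 = 0
C4: 1C, 2H, 1Cl → 0 − 2 + 1 = -1
Difference: 0 − (-1) = +1.

+1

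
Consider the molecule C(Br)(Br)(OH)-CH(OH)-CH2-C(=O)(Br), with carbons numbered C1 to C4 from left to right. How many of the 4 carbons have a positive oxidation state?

2

Tallying each carbon's bonds:
C1: 1C, 1O, 2Br → 0 + 1 + 2 = +3
C2: 2C, 1H, 1O → 0 − 1 + 1 = 0
C3: 2C, 2H → 0 − 2 = -2
C4: 1C, 2O, 1Br → 0 + 2 + 1 = +3
2 carbons (C1, C4) meet the condition.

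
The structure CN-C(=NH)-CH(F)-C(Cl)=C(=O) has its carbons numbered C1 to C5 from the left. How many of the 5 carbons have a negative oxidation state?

Bonds to more-electronegative neighbours contribute +1 each, bonds to H or metals contribute −1 each, and C–C bonds contribute 0. Tallying each carbon:
C1: 1C, 3N → 0 + 3 = +3
C2: 2C, 2N → 0 + 2 = +2
C3: 2C, 1H, 1F → 0 − 1 + 1 = 0
C4: 3C, 1Cl → 0 + 1 = +1
C5: 2C, 2O → 0 + 2 = +2
0 carbons meet the condition.

0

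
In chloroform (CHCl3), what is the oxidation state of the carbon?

Bonds to more-electronegative neighbours contribute +1 each, bonds to H or metals contribute −1 each, and C–C bonds contribute 0.
The carbon has one bond to H (-1), one bond to Cl (+1), one bond to Cl (+1), one bond to Cl (+1).
Oxidation state = -1 + 1 + 1 + 1 = +2.

+2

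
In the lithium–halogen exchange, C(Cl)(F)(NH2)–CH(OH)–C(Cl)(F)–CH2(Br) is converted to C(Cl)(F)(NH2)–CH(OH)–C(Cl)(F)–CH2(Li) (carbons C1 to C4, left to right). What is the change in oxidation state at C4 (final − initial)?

-2

Before: C4 has 1 bond to C, 2 bonds to H, 1 bond to Br → oxidation state -1.
After: C4 has 1 bond to C, 2 bonds to H, 1 bond to Li → oxidation state -3.
Δ = -3 − (-1) = -2, so this is a reduction at C4.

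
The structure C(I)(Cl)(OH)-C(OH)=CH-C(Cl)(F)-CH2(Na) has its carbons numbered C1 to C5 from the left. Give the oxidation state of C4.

+2

C4 has one bond to C (0), one bond to C (0), one bond to Cl (+1), one bond to F (+1).
Oxidation state = 0 + 0 + 1 + 1 = +2.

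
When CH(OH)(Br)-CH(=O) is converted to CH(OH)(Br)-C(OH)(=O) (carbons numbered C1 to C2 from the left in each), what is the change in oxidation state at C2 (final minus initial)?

+2

Before: C2 has 1 bond to C, 1 bond to H, 2 bonds to O → oxidation state +1.
After: C2 has 1 bond to C, 3 bonds to O → oxidation state +3.
Δ = +3 − (+1) = +2, so this is an oxidation at C2.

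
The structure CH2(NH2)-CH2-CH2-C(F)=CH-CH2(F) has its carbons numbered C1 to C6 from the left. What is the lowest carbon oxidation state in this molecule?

-2

Bonds to more-electronegative neighbours contribute +1 each, bonds to H or metals contribute −1 each, and C–C bonds contribute 0. Tallying each carbon:
C1: 1C, 2H, 1N → 0 − 2 + 1 = -1
C2: 2C, 2H → 0 − 2 = -2
C3: 2C, 2H → 0 − 2 = -2
C4: 3C, 1F → 0 + 1 = +1
C5: 3C, 1H → 0 − 1 = -1
C6: 1C, 2H, 1F → 0 − 2 + 1 = -1
The lowest value is -2.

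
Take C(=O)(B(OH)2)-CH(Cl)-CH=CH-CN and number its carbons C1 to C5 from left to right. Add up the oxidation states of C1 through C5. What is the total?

Tallying each carbon's bonds:
C1: 1C, 2O, 1B → 0 + 2 − 1 = +1
C2: 2C, 1H, 1Cl → 0 − 1 + 1 = 0
C3: 3C, 1H → 0 − 1 = -1
C4: 3C, 1H → 0 − 1 = -1
C5: 1C, 3N → 0 + 3 = +3
Sum = +1 + 0 − 1 − 1 + 3 = +2.

+2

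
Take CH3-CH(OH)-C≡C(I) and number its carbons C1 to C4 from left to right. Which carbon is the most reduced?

C1

Tallying each carbon's bonds:
C1: 1C, 3H → 0 − 3 = -3
C2: 2C, 1H, 1O → 0 − 1 + 1 = 0
C3: 4C → 0 = 0
C4: 3C, 1I → 0 + 1 = +1
The most reduced carbon is C1 at -3.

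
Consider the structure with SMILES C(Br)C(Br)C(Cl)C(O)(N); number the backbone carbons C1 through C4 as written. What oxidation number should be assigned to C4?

+1

Bonds to more-electronegative neighbours contribute +1 each, bonds to H or metals contribute −1 each, and C–C bonds contribute 0.
C4 has one bond to C (0), one bond to O (+1), one bond to N (+1), one bond to H (-1).
Oxidation state = 0 + 1 + 1 − 1 = +1.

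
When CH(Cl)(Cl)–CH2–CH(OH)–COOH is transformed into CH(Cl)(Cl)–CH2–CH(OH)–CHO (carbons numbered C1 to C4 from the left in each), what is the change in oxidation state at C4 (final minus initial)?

Before: C4 has 1 bond to C, 3 bonds to O → oxidation state +3.
After: C4 has 1 bond to C, 1 bond to H, 2 bonds to O → oxidation state +1.
Δ = +1 − (+3) = -2, so this is a reduction at C4.

-2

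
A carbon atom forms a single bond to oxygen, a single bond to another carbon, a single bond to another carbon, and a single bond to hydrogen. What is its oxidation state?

Assign +1 per bond to O/N/halogen, −1 per bond to H or an electropositive element, and 0 per bond to carbon.
The carbon has one bond to C (0), one bond to C (0), one bond to O (+1), one bond to H (-1).
Oxidation state = 0 + 0 + 1 − 1 = 0.

0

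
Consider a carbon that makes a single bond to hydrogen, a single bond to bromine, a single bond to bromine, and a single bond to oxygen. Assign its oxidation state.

+2

Assign +1 per bond to O/N/halogen, −1 per bond to H or an electropositive element, and 0 per bond to carbon.
The carbon has one bond to Br (+1), one bond to O (+1), one bond to Br (+1), one bond to H (-1).
Oxidation state = +1 + 1 + 1 − 1 = +2.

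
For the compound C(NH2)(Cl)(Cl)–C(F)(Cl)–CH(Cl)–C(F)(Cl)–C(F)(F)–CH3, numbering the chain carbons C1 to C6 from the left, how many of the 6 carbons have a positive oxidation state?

Tallying each carbon's bonds:
C1: 1C, 1N, 2Cl → 0 + 1 + 2 = +3
C2: 2C, 1F, 1Cl → 0 + 1 + 1 = +2
C3: 2C, 1H, 1Cl → 0 − 1 + 1 = 0
C4: 2C, 1F, 1Cl → 0 + 1 + 1 = +2
C5: 2C, 2F → 0 + 2 = +2
C6: 1C, 3H → 0 − 3 = -3
4 carbons (C1, C2, C4, C5) meet the condition.

4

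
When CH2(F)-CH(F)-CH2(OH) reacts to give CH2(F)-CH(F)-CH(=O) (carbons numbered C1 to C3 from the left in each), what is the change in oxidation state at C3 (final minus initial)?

+2

Before: C3 has 1 bond to C, 2 bonds to H, 1 bond to O → oxidation state -1.
After: C3 has 1 bond to C, 1 bond to H, 2 bonds to O → oxidation state +1.
Δ = +1 − (-1) = +2, so this is an oxidation at C3.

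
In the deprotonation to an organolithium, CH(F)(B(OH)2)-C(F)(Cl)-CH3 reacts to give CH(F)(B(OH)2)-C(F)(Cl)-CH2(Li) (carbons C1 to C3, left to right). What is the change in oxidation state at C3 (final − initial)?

0

Before: C3 has 1 bond to C, 3 bonds to H → oxidation state -3.
After: C3 has 1 bond to C, 2 bonds to H, 1 bond to Li → oxidation state -3.
Δ = -3 − (-3) = 0, so no net redox change at C3.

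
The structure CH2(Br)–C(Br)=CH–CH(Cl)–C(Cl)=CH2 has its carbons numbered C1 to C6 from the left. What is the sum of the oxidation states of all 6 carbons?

Tallying each carbon's bonds:
C1: 1C, 2H, 1Br → 0 − 2 + 1 = -1
C2: 3C, 1Br → 0 + 1 = +1
C3: 3C, 1H → 0 − 1 = -1
C4: 2C, 1H, 1Cl → 0 − 1 + 1 = 0
C5: 3C, 1Cl → 0 + 1 = +1
C6: 2C, 2H → 0 − 2 = -2
Sum = -1 + 1 − 1 + 0 + 1 − 2 = -2.

-2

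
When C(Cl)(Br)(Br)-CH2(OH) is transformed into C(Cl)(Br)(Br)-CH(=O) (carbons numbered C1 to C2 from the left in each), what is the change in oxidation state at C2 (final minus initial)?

+2

Before: C2 has 1 bond to C, 2 bonds to H, 1 bond to O → oxidation state -1.
After: C2 has 1 bond to C, 1 bond to H, 2 bonds to O → oxidation state +1.
Δ = +1 − (-1) = +2, so this is an oxidation at C2.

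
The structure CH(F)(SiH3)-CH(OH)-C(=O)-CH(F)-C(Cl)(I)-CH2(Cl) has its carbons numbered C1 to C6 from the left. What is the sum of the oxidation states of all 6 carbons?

+2

Each bond to a more electronegative atom (O, N, halogen) counts +1, each bond to a less electronegative atom (H, metal, B, Si) counts −1, and each C–C bond counts 0. Tallying each carbon:
C1: 1C, 1H, 1F, 1Si → 0 − 1 + 1 − 1 = -1
C2: 2C, 1H, 1O → 0 − 1 + 1 = 0
C3: 2C, 2O → 0 + 2 = +2
C4: 2C, 1H, 1F → 0 − 1 + 1 = 0
C5: 2C, 1Cl, 1I → 0 + 1 + 1 = +2
C6: 1C, 2H, 1Cl → 0 − 2 + 1 = -1
Sum = -1 + 0 + 2 + 0 + 2 − 1 = +2.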